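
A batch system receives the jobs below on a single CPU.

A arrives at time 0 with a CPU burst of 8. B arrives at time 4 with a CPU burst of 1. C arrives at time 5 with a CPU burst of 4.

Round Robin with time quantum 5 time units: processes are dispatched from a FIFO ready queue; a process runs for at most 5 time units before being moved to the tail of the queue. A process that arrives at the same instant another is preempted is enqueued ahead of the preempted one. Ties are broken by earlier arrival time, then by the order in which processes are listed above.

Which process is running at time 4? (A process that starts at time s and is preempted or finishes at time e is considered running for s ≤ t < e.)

Timeline: | A 0-5 | B 5-6 | C 6-10 | A 10-13 |
Completion: A=13  B=6  C=10

A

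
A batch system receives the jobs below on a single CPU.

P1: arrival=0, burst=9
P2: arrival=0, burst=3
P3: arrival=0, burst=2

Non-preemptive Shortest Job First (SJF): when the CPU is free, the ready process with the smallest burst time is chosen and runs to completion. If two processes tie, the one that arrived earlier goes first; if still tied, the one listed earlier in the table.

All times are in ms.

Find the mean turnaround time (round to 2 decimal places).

7.00

Schedule: | P3 0-2 | P2 2-5 | P1 5-14 |
Completion: P1=14  P2=5  P3=2
Turnaround times: P1=14, P2=5, P3=2
Average turnaround = (14+5+2) / 3 = 21/3 = 7.00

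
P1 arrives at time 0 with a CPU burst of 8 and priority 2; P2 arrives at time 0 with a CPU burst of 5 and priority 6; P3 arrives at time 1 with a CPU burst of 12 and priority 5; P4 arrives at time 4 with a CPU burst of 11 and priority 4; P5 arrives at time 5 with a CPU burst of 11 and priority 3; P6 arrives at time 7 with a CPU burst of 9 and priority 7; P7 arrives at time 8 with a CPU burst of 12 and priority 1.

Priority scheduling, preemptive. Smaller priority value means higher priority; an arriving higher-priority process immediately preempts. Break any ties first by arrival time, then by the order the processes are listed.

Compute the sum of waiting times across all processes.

189

Gantt: | P1 0-8 | P7 8-20 | P5 20-31 | P4 31-42 | P3 42-54 | P2 54-59 | P6 59-68 |
Completion: P1=8  P2=59  P3=54  P4=42  P5=31  P6=68  P7=20
Waiting = turnaround − burst: P1=0, P2=54, P3=41, P4=27, P5=15, P6=52, P7=0
Total waiting = 0 + 54 + 41 + 27 + 15 + 52 + 0 = 189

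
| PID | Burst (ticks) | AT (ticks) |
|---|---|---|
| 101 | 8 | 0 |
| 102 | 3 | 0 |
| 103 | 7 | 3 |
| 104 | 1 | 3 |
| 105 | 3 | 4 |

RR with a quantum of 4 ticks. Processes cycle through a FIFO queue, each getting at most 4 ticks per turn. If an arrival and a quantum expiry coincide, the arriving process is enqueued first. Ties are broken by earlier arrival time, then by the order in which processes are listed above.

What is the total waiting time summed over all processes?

43

Schedule: | 101 0-4 | 102 4-7 | 103 7-11 | 104 11-12 | 105 12-15 | 101 15-19 | 103 19-22 |
Completion: 101=19  102=7  103=22  104=12  105=15
Waiting = turnaround − burst: 101=11, 102=4, 103=12, 104=8, 105=8
Total waiting = 11 + 4 + 12 + 8 + 8 = 43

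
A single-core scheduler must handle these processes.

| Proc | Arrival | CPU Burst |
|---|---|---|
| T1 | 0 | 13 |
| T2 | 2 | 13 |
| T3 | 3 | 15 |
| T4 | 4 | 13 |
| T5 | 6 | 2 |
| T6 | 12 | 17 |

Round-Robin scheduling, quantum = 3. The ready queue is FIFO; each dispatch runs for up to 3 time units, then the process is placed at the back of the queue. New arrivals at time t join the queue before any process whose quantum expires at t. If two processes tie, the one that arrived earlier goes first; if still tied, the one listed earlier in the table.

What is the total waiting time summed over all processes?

Timeline: | T1 0-3 | T2 3-6 | T3 6-9 | T1 9-12 | T4 12-15 | T5 15-17 | T2 17-20 | T3 20-23 | T6 23-26 | T1 26-29 | T4 29-32 | T2 32-35 | T3 35-38 | T6 38-41 | T1 41-44 | T4 44-47 | T2 47-50 | T3 50-53 | T6 53-56 | T1 56-57 | T4 57-60 | T2 60-61 | T3 61-64 | T6 64-67 | T4 67-68 | T6 68-73 |
Completion: T1=57  T2=61  T3=64  T4=68  T5=17  T6=73
Turnaround (C−A): T1=57  T2=59  T3=61  T4=64  T5=11  T6=61
Waiting = turnaround − burst: T1=44, T2=46, T3=46, T4=51, T5=9, T6=44
Total waiting = 44 + 46 + 46 + 51 + 9 + 44 = 240

240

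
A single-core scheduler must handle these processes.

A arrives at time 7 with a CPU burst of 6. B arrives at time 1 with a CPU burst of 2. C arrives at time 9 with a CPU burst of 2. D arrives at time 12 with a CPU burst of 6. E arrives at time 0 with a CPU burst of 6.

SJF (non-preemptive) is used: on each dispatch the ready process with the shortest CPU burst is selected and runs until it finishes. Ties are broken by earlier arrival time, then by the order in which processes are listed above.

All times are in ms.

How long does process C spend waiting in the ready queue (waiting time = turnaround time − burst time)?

5

Schedule: | E 0-6 | B 6-8 | A 8-14 | C 14-16 | D 16-22 |
Completion: A=14  B=8  C=16  D=22  E=6
Turnaround (C−A): A=7  B=7  C=7  D=10  E=6
Waiting(C) = turnaround − burst = 7 − 2 = 5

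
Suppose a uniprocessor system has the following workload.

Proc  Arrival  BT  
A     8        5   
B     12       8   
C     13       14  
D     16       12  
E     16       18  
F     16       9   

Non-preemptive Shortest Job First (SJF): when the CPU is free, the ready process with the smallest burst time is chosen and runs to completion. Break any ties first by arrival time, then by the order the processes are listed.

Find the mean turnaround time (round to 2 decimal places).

Gantt: | idle 0-8 | A 8-13 | B 13-21 | F 21-30 | D 30-42 | C 42-56 | E 56-74 |
Completion: A=13  B=21  C=56  D=42  E=74  F=30
Turnaround times: A=5, B=9, C=43, D=26, E=58, F=14
Average turnaround = (5+9+43+26+58+14) / 6 = 155/6 = 25.83

25.83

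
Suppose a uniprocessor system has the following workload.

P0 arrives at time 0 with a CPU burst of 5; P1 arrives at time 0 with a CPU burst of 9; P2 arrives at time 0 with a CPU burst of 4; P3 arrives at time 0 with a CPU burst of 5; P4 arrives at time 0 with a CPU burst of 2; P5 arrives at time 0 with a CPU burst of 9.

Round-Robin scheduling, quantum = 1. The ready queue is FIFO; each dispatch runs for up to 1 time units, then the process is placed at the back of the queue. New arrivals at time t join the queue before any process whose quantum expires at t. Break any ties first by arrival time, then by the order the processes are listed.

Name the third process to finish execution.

Gantt: | P0 0-1 | P1 1-2 | P2 2-3 | P3 3-4 | P4 4-5 | P5 5-6 | P0 6-7 | P1 7-8 | P2 8-9 | P3 9-10 | P4 10-11 | P5 11-12 | P0 12-13 | P1 13-14 | P2 14-15 | P3 15-16 | P5 16-17 | P0 17-18 | P1 18-19 | P2 19-20 | P3 20-21 | P5 21-22 | P0 22-23 | P1 23-24 | P3 24-25 | P5 25-26 | P1 26-27 | P5 27-28 | P1 28-29 | P5 29-30 | P1 30-31 | P5 31-32 | P1 32-33 | P5 33-34 |
Completion: P0=23  P1=33  P2=20  P3=25  P4=11  P5=34
Finish order: P4 → P2 → P0 → P3 → P1 → P5

P0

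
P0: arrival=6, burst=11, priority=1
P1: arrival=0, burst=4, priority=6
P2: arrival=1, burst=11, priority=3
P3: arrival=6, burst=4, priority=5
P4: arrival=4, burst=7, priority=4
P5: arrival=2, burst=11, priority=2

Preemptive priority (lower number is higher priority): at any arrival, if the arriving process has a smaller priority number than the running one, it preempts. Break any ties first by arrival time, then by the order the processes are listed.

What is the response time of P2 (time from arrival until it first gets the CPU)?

0

Schedule: | P1 0-1 | P2 1-2 | P5 2-6 | P0 6-17 | P5 17-24 | P2 24-34 | P4 34-41 | P3 41-45 | P1 45-48 |
Completion: P0=17  P1=48  P2=34  P3=45  P4=41  P5=24
Turnaround (C−A): P0=11  P1=48  P2=33  P3=39  P4=37  P5=22
Response(P2) = first start − arrival = 1 − 1 = 0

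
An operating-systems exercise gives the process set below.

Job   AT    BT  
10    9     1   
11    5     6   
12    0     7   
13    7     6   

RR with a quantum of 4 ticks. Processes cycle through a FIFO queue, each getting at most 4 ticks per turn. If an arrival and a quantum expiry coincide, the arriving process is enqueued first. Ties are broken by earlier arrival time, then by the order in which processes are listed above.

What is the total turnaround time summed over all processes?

40

Schedule: | 12 0-7 | 11 7-11 | 13 11-15 | 10 15-16 | 11 16-18 | 13 18-20 |
Completion: 10=16  11=18  12=7  13=20
Turnaround = completion − arrival: 10=7, 11=13, 12=7, 13=13
Total turnaround = 7 + 13 + 7 + 13 = 40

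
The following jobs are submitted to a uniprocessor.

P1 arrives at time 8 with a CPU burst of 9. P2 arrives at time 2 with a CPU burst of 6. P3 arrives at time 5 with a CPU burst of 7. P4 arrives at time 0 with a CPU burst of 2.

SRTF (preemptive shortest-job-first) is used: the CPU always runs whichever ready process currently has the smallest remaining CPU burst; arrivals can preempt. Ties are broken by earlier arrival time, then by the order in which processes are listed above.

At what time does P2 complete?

8

Schedule: | P4 0-2 | P2 2-8 | P3 8-15 | P1 15-24 |
Completion: P1=24  P2=8  P3=15  P4=2
Turnaround (C−A): P1=16  P2=6  P3=10  P4=2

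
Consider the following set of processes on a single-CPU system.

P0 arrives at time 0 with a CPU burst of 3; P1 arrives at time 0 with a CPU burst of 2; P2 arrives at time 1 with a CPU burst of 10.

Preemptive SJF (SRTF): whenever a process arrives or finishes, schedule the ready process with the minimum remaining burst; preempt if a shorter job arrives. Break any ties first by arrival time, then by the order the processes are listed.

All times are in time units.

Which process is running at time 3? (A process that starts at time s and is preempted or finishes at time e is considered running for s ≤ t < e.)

Timeline: | P1 0-2 | P0 2-5 | P2 5-15 |
Completion: P0=5  P1=2  P2=15
Turnaround (C−A): P0=5  P1=2  P2=14

P0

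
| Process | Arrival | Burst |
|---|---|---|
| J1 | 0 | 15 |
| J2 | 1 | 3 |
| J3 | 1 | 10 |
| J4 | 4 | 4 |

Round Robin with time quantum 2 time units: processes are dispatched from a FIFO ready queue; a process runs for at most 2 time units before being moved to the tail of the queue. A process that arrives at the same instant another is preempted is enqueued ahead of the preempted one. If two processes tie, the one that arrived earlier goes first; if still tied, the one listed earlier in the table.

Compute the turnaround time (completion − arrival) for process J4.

13

Timeline: | J1 0-2 | J2 2-4 | J3 4-6 | J1 6-8 | J4 8-10 | J2 10-11 | J3 11-13 | J1 13-15 | J4 15-17 | J3 17-19 | J1 19-21 | J3 21-23 | J1 23-25 | J3 25-27 | J1 27-32 |
Completion: J1=32  J2=11  J3=27  J4=17
Turnaround(J4) = completion − arrival = 17 − 4 = 13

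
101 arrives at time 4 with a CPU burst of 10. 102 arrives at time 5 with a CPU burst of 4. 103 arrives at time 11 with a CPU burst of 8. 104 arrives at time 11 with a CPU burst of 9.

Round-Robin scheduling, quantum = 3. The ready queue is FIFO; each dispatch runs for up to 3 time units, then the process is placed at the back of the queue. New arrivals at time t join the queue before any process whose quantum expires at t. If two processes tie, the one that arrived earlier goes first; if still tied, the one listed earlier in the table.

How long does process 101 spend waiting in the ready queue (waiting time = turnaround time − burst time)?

16

Schedule: | idle 0-4 | 101 4-7 | 102 7-10 | 101 10-13 | 102 13-14 | 103 14-17 | 104 17-20 | 101 20-23 | 103 23-26 | 104 26-29 | 101 29-30 | 103 30-32 | 104 32-35 |
Completion: 101=30  102=14  103=32  104=35
Turnaround (C−A): 101=26  102=9  103=21  104=24
Waiting(101) = turnaround − burst = 26 − 10 = 16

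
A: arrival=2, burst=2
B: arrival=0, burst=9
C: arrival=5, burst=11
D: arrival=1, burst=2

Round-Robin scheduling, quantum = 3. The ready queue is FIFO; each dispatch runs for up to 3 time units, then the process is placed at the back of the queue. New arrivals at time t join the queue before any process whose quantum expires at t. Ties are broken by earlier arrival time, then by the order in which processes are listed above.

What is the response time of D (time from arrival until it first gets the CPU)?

2

Schedule: | B 0-3 | D 3-5 | A 5-7 | B 7-10 | C 10-13 | B 13-16 | C 16-24 |
Completion: A=7  B=16  C=24  D=5
Turnaround (C−A): A=5  B=16  C=19  D=4
Response(D) = first start − arrival = 3 − 1 = 2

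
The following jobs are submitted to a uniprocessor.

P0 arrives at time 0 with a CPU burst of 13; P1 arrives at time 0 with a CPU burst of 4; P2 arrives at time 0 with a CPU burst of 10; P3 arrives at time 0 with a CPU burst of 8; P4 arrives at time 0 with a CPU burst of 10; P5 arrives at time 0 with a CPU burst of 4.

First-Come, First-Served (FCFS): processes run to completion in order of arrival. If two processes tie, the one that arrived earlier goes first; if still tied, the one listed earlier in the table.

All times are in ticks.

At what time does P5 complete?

49

Schedule: | P0 0-13 | P1 13-17 | P2 17-27 | P3 27-35 | P4 35-45 | P5 45-49 |
Completion: P0=13  P1=17  P2=27  P3=35  P4=45  P5=49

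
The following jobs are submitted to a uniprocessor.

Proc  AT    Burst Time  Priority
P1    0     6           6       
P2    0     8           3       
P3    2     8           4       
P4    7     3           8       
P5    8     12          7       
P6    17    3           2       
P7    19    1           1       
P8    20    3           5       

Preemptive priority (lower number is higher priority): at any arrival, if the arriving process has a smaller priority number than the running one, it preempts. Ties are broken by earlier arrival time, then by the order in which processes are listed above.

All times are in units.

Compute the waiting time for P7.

Gantt: | P2 0-8 | P3 8-16 | P1 16-17 | P6 17-19 | P7 19-20 | P6 20-21 | P8 21-24 | P1 24-29 | P5 29-41 | P4 41-44 |
Completion: P1=29  P2=8  P3=16  P4=44  P5=41  P6=21  P7=20  P8=24
Waiting(P7) = turnaround − burst = 1 − 1 = 0

0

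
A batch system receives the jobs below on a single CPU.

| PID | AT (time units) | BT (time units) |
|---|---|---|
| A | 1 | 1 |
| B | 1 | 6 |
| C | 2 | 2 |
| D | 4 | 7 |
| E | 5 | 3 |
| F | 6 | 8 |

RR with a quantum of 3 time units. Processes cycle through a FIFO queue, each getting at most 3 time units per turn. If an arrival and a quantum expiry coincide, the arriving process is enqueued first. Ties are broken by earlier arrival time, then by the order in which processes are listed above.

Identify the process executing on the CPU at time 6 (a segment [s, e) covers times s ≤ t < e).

Timeline: | idle 0-1 | A 1-2 | B 2-5 | C 5-7 | D 7-10 | E 10-13 | B 13-16 | F 16-19 | D 19-22 | F 22-25 | D 25-26 | F 26-28 |
Completion: A=2  B=16  C=7  D=26  E=13  F=28

C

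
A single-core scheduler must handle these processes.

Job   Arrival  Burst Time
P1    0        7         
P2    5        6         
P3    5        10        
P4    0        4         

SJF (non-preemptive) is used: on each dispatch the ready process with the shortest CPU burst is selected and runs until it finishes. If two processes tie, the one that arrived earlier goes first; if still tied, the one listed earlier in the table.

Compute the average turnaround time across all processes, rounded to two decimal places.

Gantt: | P4 0-4 | P1 4-11 | P2 11-17 | P3 17-27 |
Completion: P1=11  P2=17  P3=27  P4=4
Turnaround times: P1=11, P2=12, P3=22, P4=4
Average turnaround = (11+12+22+4) / 4 = 49/4 = 12.25

12.25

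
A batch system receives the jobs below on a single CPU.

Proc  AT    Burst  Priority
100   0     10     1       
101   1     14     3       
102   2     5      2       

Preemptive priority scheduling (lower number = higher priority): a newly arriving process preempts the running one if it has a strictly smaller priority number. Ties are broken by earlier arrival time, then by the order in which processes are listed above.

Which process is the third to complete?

101

Timeline: | 100 0-10 | 102 10-15 | 101 15-29 |
Completion: 100=10  101=29  102=15
Turnaround (C−A): 100=10  101=28  102=13
Finish order: 100 → 102 → 101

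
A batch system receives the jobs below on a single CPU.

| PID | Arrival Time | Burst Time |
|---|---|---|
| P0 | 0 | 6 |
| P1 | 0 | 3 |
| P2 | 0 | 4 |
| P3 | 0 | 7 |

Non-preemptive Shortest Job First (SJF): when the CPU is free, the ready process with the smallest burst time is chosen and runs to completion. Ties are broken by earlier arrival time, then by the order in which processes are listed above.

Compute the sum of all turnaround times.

Schedule: | P1 0-3 | P2 3-7 | P0 7-13 | P3 13-20 |
Completion: P0=13  P1=3  P2=7  P3=20
Turnaround (C−A): P0=13  P1=3  P2=7  P3=20
Turnaround = completion − arrival: P0=13, P1=3, P2=7, P3=20
Total turnaround = 13 + 3 + 7 + 20 = 43

43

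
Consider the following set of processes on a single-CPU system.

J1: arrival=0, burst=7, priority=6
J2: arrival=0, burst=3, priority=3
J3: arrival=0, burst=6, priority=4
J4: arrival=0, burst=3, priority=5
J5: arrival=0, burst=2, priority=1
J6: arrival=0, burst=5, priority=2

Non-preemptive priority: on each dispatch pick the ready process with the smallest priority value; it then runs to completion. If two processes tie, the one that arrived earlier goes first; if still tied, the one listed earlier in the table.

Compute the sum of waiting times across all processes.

Schedule: | J5 0-2 | J6 2-7 | J2 7-10 | J3 10-16 | J4 16-19 | J1 19-26 |
Completion: J1=26  J2=10  J3=16  J4=19  J5=2  J6=7
Turnaround (C−A): J1=26  J2=10  J3=16  J4=19  J5=2  J6=7
Waiting = turnaround − burst: J1=19, J2=7, J3=10, J4=16, J5=0, J6=2
Total waiting = 19 + 7 + 10 + 16 + 0 + 2 = 54

54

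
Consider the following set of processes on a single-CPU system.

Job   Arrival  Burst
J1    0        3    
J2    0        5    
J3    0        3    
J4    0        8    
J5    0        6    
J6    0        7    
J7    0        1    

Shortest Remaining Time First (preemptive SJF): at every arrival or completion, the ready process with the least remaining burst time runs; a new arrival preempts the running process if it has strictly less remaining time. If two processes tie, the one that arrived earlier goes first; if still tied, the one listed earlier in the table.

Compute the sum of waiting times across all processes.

67

Gantt: | J7 0-1 | J1 1-4 | J3 4-7 | J2 7-12 | J5 12-18 | J6 18-25 | J4 25-33 |
Completion: J1=4  J2=12  J3=7  J4=33  J5=18  J6=25  J7=1
Turnaround (C−A): J1=4  J2=12  J3=7  J4=33  J5=18  J6=25  J7=1
Waiting = turnaround − burst: J1=1, J2=7, J3=4, J4=25, J5=12, J6=18, J7=0
Total waiting = 1 + 7 + 4 + 25 + 12 + 18 + 0 = 67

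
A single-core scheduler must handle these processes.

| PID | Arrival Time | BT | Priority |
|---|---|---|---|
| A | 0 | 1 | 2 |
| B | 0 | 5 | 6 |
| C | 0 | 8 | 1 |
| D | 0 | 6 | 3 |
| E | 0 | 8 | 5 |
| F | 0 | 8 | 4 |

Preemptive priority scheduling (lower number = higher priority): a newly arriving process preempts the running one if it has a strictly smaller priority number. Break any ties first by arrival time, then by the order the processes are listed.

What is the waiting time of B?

Schedule: | C 0-8 | A 8-9 | D 9-15 | F 15-23 | E 23-31 | B 31-36 |
Completion: A=9  B=36  C=8  D=15  E=31  F=23
Waiting(B) = turnaround − burst = 36 − 5 = 31

31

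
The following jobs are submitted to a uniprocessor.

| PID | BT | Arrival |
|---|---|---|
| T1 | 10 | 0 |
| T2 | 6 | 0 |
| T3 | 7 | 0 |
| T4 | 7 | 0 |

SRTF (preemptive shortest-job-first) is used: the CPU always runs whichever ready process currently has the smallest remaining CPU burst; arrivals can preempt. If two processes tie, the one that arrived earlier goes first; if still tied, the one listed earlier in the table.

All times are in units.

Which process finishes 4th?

Schedule: | T2 0-6 | T3 6-13 | T4 13-20 | T1 20-30 |
Completion: T1=30  T2=6  T3=13  T4=20
Finish order: T2 → T3 → T4 → T1

T1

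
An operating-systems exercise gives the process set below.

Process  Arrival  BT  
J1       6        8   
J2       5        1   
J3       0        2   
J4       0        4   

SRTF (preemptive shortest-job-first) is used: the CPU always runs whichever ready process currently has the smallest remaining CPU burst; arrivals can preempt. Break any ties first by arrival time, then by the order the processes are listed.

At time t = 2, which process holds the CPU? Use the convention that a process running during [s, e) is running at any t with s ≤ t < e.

Timeline: | J3 0-2 | J4 2-6 | J2 6-7 | J1 7-15 |
Completion: J1=15  J2=7  J3=2  J4=6

J4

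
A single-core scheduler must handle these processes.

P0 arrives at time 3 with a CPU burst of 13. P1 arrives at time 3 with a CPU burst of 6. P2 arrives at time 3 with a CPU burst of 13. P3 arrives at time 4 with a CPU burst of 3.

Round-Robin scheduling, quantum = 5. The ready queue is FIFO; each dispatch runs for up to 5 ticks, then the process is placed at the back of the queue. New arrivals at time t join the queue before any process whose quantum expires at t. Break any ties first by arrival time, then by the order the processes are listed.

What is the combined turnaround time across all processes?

108

Timeline: | idle 0-3 | P0 3-8 | P1 8-13 | P2 13-18 | P3 18-21 | P0 21-26 | P1 26-27 | P2 27-32 | P0 32-35 | P2 35-38 |
Completion: P0=35  P1=27  P2=38  P3=21
Turnaround (C−A): P0=32  P1=24  P2=35  P3=17
Turnaround = completion − arrival: P0=32, P1=24, P2=35, P3=17
Total turnaround = 32 + 24 + 35 + 17 = 108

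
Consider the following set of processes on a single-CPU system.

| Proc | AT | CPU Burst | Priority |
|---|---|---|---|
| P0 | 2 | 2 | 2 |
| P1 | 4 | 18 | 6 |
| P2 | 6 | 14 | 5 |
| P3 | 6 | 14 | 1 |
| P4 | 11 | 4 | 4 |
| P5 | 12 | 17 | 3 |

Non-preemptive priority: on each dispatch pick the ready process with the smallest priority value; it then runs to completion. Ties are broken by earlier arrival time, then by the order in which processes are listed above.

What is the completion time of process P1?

Schedule: | idle 0-2 | P0 2-4 | P1 4-22 | P3 22-36 | P5 36-53 | P4 53-57 | P2 57-71 |
Completion: P0=4  P1=22  P2=71  P3=36  P4=57  P5=53
Turnaround (C−A): P0=2  P1=18  P2=65  P3=30  P4=46  P5=41

22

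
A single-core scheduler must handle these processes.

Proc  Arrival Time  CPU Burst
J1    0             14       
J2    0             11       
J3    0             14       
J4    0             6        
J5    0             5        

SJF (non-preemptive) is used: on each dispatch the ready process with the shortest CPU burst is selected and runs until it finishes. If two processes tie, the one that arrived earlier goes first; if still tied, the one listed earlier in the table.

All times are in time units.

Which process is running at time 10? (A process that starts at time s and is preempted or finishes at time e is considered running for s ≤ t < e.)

Gantt: | J5 0-5 | J4 5-11 | J2 11-22 | J1 22-36 | J3 36-50 |
Completion: J1=36  J2=22  J3=50  J4=11  J5=5

J4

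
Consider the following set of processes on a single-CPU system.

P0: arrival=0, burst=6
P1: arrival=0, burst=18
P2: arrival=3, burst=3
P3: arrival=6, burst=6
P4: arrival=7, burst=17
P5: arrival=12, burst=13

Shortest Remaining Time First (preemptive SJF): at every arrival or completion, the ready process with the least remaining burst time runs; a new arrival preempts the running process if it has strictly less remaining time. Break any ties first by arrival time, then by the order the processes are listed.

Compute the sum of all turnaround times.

138

Schedule: | P0 0-6 | P2 6-9 | P3 9-15 | P5 15-28 | P4 28-45 | P1 45-63 |
Completion: P0=6  P1=63  P2=9  P3=15  P4=45  P5=28
Turnaround (C−A): P0=6  P1=63  P2=6  P3=9  P4=38  P5=16
Turnaround = completion − arrival: P0=6, P1=63, P2=6, P3=9, P4=38, P5=16
Total turnaround = 6 + 63 + 6 + 9 + 38 + 16 = 138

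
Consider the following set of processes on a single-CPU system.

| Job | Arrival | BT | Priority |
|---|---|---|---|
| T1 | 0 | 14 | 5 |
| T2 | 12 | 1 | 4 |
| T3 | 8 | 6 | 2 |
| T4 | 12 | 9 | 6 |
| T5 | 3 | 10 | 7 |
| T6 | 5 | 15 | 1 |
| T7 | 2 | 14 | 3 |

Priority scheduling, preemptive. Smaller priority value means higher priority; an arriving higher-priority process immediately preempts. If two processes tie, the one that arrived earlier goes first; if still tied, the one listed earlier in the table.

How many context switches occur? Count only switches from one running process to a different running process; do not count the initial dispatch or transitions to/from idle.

8

Gantt: | T1 0-2 | T7 2-5 | T6 5-20 | T3 20-26 | T7 26-37 | T2 37-38 | T1 38-50 | T4 50-59 | T5 59-69 |
Completion: T1=50  T2=38  T3=26  T4=59  T5=69  T6=20  T7=37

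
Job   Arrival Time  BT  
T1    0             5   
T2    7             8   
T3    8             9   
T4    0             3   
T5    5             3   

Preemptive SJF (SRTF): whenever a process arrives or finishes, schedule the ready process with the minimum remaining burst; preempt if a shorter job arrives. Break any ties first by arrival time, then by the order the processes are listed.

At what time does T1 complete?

Timeline: | T4 0-3 | T1 3-8 | T5 8-11 | T2 11-19 | T3 19-28 |
Completion: T1=8  T2=19  T3=28  T4=3  T5=11

8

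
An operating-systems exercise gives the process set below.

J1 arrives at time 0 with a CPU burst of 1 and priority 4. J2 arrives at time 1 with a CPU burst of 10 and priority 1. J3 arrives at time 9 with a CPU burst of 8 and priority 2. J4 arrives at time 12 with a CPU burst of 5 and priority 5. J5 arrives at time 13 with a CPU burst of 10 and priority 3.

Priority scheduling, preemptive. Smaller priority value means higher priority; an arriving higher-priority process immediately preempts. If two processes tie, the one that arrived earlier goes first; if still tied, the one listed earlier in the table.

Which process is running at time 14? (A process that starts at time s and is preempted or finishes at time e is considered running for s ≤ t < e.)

J3

Timeline: | J1 0-1 | J2 1-11 | J3 11-19 | J5 19-29 | J4 29-34 |
Completion: J1=1  J2=11  J3=19  J4=34  J5=29
Turnaround (C−A): J1=1  J2=10  J3=10  J4=22  J5=16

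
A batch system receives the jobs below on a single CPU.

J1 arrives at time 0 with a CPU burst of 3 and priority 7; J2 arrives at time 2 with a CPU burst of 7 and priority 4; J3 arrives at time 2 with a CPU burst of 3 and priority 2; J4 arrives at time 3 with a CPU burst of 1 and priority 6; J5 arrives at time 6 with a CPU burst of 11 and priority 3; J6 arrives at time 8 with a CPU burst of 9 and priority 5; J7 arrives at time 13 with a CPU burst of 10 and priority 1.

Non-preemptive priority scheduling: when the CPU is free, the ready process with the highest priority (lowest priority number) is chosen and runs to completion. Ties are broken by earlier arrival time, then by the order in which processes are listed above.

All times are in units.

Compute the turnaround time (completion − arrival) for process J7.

14

Timeline: | J1 0-3 | J3 3-6 | J5 6-17 | J7 17-27 | J2 27-34 | J6 34-43 | J4 43-44 |
Completion: J1=3  J2=34  J3=6  J4=44  J5=17  J6=43  J7=27
Turnaround (C−A): J1=3  J2=32  J3=4  J4=41  J5=11  J6=35  J7=14
Turnaround(J7) = completion − arrival = 27 − 13 = 14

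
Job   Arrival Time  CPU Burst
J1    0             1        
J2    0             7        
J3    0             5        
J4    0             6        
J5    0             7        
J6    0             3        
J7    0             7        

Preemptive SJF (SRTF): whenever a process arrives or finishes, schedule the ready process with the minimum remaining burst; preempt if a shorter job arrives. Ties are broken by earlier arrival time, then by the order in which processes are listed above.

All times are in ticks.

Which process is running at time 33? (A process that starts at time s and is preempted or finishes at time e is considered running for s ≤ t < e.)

J7

Timeline: | J1 0-1 | J6 1-4 | J3 4-9 | J4 9-15 | J2 15-22 | J5 22-29 | J7 29-36 |
Completion: J1=1  J2=22  J3=9  J4=15  J5=29  J6=4  J7=36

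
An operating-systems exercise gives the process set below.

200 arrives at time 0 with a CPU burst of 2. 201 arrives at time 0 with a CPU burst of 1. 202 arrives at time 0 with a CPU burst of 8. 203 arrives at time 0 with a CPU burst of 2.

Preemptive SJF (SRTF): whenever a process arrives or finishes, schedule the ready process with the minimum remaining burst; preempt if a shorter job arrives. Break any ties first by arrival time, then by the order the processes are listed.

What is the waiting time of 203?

3

Schedule: | 201 0-1 | 200 1-3 | 203 3-5 | 202 5-13 |
Completion: 200=3  201=1  202=13  203=5
Turnaround (C−A): 200=3  201=1  202=13  203=5
Waiting(203) = turnaround − burst = 5 − 2 = 3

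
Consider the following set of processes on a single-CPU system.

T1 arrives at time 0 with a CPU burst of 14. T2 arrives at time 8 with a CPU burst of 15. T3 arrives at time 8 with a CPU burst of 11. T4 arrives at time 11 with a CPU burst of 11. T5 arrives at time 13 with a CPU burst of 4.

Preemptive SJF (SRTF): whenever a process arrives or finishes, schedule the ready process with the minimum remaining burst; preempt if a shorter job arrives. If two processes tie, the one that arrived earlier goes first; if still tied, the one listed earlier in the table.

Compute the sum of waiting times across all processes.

Schedule: | T1 0-14 | T5 14-18 | T3 18-29 | T4 29-40 | T2 40-55 |
Completion: T1=14  T2=55  T3=29  T4=40  T5=18
Waiting = turnaround − burst: T1=0, T2=32, T3=10, T4=18, T5=1
Total waiting = 0 + 32 + 10 + 18 + 1 = 61

61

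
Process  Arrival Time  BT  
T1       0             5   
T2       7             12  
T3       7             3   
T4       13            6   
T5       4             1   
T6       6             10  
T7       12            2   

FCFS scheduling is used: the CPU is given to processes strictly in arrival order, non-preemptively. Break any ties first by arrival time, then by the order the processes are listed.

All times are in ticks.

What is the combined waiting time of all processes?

70

Timeline: | T1 0-5 | T5 5-6 | T6 6-16 | T2 16-28 | T3 28-31 | T7 31-33 | T4 33-39 |
Completion: T1=5  T2=28  T3=31  T4=39  T5=6  T6=16  T7=33
Turnaround (C−A): T1=5  T2=21  T3=24  T4=26  T5=2  T6=10  T7=21
Waiting = turnaround − burst: T1=0, T2=9, T3=21, T4=20, T5=1, T6=0, T7=19
Total waiting = 0 + 9 + 21 + 20 + 1 + 0 + 19 = 70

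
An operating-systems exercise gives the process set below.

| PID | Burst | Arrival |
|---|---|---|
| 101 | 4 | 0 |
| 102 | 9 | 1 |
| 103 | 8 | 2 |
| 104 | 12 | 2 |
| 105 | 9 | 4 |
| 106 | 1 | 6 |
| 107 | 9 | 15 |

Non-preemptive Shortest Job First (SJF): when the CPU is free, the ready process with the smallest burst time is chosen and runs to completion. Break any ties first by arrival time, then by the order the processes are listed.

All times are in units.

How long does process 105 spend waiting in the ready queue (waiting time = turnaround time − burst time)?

18

Gantt: | 101 0-4 | 103 4-12 | 106 12-13 | 102 13-22 | 105 22-31 | 107 31-40 | 104 40-52 |
Completion: 101=4  102=22  103=12  104=52  105=31  106=13  107=40
Turnaround (C−A): 101=4  102=21  103=10  104=50  105=27  106=7  107=25
Waiting(105) = turnaround − burst = 27 − 9 = 18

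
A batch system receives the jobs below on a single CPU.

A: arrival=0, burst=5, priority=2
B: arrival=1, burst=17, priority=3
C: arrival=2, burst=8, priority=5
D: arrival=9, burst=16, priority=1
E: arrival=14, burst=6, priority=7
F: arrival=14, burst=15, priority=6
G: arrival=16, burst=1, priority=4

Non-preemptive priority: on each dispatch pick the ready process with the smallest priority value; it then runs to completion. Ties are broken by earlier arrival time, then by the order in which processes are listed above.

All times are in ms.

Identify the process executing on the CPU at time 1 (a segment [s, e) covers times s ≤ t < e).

Timeline: | A 0-5 | B 5-22 | D 22-38 | G 38-39 | C 39-47 | F 47-62 | E 62-68 |
Completion: A=5  B=22  C=47  D=38  E=68  F=62  G=39
Turnaround (C−A): A=5  B=21  C=45  D=29  E=54  F=48  G=23

A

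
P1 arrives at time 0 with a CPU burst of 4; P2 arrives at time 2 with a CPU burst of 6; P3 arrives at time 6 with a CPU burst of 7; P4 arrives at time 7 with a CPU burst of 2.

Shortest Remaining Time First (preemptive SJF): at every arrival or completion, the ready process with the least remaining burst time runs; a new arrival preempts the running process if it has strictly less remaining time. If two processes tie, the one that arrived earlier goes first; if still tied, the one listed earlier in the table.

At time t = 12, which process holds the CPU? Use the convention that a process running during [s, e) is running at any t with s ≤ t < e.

P3

Timeline: | P1 0-4 | P2 4-7 | P4 7-9 | P2 9-12 | P3 12-19 |
Completion: P1=4  P2=12  P3=19  P4=9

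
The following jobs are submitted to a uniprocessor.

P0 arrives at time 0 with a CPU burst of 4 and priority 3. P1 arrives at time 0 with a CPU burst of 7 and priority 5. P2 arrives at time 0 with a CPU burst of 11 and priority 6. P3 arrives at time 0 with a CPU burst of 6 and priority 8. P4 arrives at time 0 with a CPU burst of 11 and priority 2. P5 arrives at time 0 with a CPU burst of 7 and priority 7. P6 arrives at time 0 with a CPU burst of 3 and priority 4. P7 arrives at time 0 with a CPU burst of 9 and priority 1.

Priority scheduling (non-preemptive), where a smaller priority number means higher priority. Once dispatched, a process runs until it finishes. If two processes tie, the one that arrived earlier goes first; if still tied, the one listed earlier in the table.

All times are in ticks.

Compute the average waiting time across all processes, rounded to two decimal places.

Timeline: | P7 0-9 | P4 9-20 | P0 20-24 | P6 24-27 | P1 27-34 | P2 34-45 | P5 45-52 | P3 52-58 |
Completion: P0=24  P1=34  P2=45  P3=58  P4=20  P5=52  P6=27  P7=9
Turnaround (C−A): P0=24  P1=34  P2=45  P3=58  P4=20  P5=52  P6=27  P7=9
Waiting times: P0=20, P1=27, P2=34, P3=52, P4=9, P5=45, P6=24, P7=0
Average waiting = (20+27+34+52+9+45+24+0) / 8 = 211/8 = 26.38

26.38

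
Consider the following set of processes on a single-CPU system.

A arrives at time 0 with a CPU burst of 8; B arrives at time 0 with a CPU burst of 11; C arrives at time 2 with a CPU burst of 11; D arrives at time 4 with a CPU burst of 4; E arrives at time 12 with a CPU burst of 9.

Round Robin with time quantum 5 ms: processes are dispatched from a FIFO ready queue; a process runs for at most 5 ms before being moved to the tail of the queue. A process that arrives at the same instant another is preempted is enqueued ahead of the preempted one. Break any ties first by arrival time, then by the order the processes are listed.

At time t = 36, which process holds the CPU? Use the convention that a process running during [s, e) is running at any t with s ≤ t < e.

Schedule: | A 0-5 | B 5-10 | C 10-15 | D 15-19 | A 19-22 | B 22-27 | E 27-32 | C 32-37 | B 37-38 | E 38-42 | C 42-43 |
Completion: A=22  B=38  C=43  D=19  E=42
Turnaround (C−A): A=22  B=38  C=41  D=15  E=30

C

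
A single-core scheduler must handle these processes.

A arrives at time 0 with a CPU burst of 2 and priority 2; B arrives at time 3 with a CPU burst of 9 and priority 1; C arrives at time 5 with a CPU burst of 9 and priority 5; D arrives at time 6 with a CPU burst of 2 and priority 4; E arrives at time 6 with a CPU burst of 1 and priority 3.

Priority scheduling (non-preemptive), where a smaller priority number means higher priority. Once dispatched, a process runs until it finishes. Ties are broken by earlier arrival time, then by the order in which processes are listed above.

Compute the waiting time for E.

6

Timeline: | A 0-2 | idle 2-3 | B 3-12 | E 12-13 | D 13-15 | C 15-24 |
Completion: A=2  B=12  C=24  D=15  E=13
Waiting(E) = turnaround − burst = 7 − 1 = 6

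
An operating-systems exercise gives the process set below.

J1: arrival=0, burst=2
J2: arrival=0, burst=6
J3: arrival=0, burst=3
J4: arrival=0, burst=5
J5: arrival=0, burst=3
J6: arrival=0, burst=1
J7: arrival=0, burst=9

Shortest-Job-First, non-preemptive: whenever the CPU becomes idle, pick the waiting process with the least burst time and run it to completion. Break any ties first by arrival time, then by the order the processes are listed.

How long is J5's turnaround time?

9

Schedule: | J6 0-1 | J1 1-3 | J3 3-6 | J5 6-9 | J4 9-14 | J2 14-20 | J7 20-29 |
Completion: J1=3  J2=20  J3=6  J4=14  J5=9  J6=1  J7=29
Turnaround (C−A): J1=3  J2=20  J3=6  J4=14  J5=9  J6=1  J7=29
Turnaround(J5) = completion − arrival = 9 − 0 = 9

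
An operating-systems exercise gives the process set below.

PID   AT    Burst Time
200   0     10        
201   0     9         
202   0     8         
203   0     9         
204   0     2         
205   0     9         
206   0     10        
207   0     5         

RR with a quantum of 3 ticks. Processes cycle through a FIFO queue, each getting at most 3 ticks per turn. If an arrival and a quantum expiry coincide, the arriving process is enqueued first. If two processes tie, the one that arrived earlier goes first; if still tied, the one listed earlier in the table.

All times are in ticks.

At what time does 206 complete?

62

Schedule: | 200 0-3 | 201 3-6 | 202 6-9 | 203 9-12 | 204 12-14 | 205 14-17 | 206 17-20 | 207 20-23 | 200 23-26 | 201 26-29 | 202 29-32 | 203 32-35 | 205 35-38 | 206 38-41 | 207 41-43 | 200 43-46 | 201 46-49 | 202 49-51 | 203 51-54 | 205 54-57 | 206 57-60 | 200 60-61 | 206 61-62 |
Completion: 200=61  201=49  202=51  203=54  204=14  205=57  206=62  207=43
Turnaround (C−A): 200=61  201=49  202=51  203=54  204=14  205=57  206=62  207=43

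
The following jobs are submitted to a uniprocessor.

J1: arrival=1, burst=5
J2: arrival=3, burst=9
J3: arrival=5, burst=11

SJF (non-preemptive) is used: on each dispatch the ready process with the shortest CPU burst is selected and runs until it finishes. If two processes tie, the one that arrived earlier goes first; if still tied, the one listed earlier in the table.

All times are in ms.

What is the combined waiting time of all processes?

13

Timeline: | idle 0-1 | J1 1-6 | J2 6-15 | J3 15-26 |
Completion: J1=6  J2=15  J3=26
Turnaround (C−A): J1=5  J2=12  J3=21
Waiting = turnaround − burst: J1=0, J2=3, J3=10
Total waiting = 0 + 3 + 10 = 13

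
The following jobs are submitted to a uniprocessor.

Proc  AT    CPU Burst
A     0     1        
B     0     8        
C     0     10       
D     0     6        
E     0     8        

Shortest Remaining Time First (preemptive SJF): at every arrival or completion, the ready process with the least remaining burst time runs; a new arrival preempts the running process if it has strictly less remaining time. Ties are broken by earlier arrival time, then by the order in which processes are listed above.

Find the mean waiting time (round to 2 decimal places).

9.20

Timeline: | A 0-1 | D 1-7 | B 7-15 | E 15-23 | C 23-33 |
Completion: A=1  B=15  C=33  D=7  E=23
Waiting times: A=0, B=7, C=23, D=1, E=15
Average waiting = (0+7+23+1+15) / 5 = 46/5 = 9.20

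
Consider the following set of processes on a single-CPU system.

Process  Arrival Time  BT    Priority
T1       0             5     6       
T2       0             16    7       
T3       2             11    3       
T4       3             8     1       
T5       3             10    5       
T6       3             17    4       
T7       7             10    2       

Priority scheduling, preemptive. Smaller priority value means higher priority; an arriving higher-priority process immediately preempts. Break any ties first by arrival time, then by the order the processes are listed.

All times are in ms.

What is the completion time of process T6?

Schedule: | T1 0-2 | T3 2-3 | T4 3-11 | T7 11-21 | T3 21-31 | T6 31-48 | T5 48-58 | T1 58-61 | T2 61-77 |
Completion: T1=61  T2=77  T3=31  T4=11  T5=58  T6=48  T7=21
Turnaround (C−A): T1=61  T2=77  T3=29  T4=8  T5=55  T6=45  T7=14

48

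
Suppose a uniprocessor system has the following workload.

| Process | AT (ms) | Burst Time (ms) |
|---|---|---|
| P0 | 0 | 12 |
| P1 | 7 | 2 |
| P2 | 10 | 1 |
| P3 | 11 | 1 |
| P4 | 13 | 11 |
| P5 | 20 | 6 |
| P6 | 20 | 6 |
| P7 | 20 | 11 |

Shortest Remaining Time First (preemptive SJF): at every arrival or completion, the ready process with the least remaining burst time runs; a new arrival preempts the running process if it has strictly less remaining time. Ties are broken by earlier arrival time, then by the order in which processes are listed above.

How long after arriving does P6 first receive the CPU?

Timeline: | P0 0-7 | P1 7-9 | P0 9-10 | P2 10-11 | P3 11-12 | P0 12-16 | P4 16-20 | P5 20-26 | P6 26-32 | P4 32-39 | P7 39-50 |
Completion: P0=16  P1=9  P2=11  P3=12  P4=39  P5=26  P6=32  P7=50
Response(P6) = first start − arrival = 26 − 20 = 6

6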